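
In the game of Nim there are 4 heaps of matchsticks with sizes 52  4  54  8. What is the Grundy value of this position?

14

Nim-sum: 52 ⊕ 4 ⊕ 54 ⊕ 8 = 14.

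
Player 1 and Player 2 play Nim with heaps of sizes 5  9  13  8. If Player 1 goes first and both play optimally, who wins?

Player 1 wins

Compute the nim-sum pairwise:
5 XOR 9 = 12
12 XOR 13 = 1
1 XOR 8 = 9
The nim-sum is 9 ≠ 0, so this is an N-position: the player to move can win; Player 1 has a winning move.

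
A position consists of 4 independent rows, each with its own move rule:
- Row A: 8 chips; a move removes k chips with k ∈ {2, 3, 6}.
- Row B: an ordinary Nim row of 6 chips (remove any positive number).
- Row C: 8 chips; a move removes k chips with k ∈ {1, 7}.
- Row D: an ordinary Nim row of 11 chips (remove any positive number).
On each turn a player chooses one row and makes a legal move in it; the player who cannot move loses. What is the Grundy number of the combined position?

15

For row A, compute g(0), g(1), … with moves {2, 3, 6}:
g(0) = mex{} = 0
g(1) = mex{} = 0
g(2) = mex{0} = 1
g(3) = mex{0} = 1
g(4) = mex{0,1} = 2
g(5) = mex{1} = 0
g(6) = mex{0,1,2} = 3
g(7) = mex{0,2} = 1
g(8) = mex{0,1,3} = 2
So g(8) = 2.
Row B is a plain Nim row of size 6, so its Grundy value is 6.
Grundy values for row C (subtraction set {1, 7}):
k:     0  1  2  3  4  5  6  7  8
g(k):  0  1  0  1  0  1  0  1  0
So g(8) = 0.
Row D is a plain Nim row of size 11, so its Grundy value is 11.
By the Sprague-Grundy theorem, the Grundy value of a sum of independent games is the XOR of the component values.
Combined value = 2 XOR 6 XOR 0 XOR 11 = 15.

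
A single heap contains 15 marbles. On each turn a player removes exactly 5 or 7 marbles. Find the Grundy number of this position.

0

Grundy values for subtraction set {5, 7}:
k:     0  1  2  3  4  5  6  7  8  9 10 11 12 13 14 15
g(k):  0  0  0  0  0  1  1  1  1  1  2  2  0  0  0  0
So g(15) = 0.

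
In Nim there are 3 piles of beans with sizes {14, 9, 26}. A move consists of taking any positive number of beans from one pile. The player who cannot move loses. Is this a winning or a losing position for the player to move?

Winning position

Nim-sum: 14 ^ 9 ^ 26 = 29.
The nim-sum is 29 ≠ 0, so this is an N-position: the player to move can win.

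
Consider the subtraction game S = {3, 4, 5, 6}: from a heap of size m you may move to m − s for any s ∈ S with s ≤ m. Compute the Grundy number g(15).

2

Compute g(0), g(1), … for moves {3, 4, 5, 6}:
k:     0  1  2  3  4  5  6  7  8  9 10 11 12 13 14 15
g(k):  0  0  0  1  1  1  2  2  2  0  0  0  1  1  1  2
So g(15) = 2.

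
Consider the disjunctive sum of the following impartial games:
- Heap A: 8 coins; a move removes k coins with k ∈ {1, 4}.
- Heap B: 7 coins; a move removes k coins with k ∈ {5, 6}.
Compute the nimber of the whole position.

0

Grundy values for heap A (subtraction set {1, 4}):
g(0) = mex{} = 0
g(1) = mex{0} = 1
g(2) = mex{1} = 0
g(3) = mex{0} = 1
g(4) = mex{0,1} = 2
g(5) = mex{1,2} = 0
g(6) = mex{0} = 1
g(7) = mex{1} = 0
g(8) = mex{0,2} = 1
So g(8) = 1.
Build the Grundy sequence for heap B with g(k) = mex{g(k−s) : s ∈ {5, 6}, s ≤ k}:
g(0) = mex{} = 0
g(1) = mex{} = 0
g(2) = mex{} = 0
g(3) = mex{} = 0
g(4) = mex{} = 0
g(5) = mex{0} = 1
g(6) = mex{0} = 1
g(7) = mex{0} = 1
So g(7) = 1.
The value of a disjunctive sum is the nim-sum of the parts.
Combined value = 1 XOR 1 = 0.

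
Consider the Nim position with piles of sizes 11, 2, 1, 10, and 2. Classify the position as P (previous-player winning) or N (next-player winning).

Write each in binary and XOR column by column:
  1011  (11)
  0010  (2)
  0001  (1)
  1010  (10)
  0010  (2)
  ----
  0000  (0)
The nim-sum is 0, so this is a P-position: the player to move is in a losing position under optimal play.

P-position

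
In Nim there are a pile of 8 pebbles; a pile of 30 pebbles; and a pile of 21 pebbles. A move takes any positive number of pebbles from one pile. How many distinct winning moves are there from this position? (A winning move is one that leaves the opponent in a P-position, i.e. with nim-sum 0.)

Compute the nim-sum pairwise:
8 ^ 30 = 22
22 ^ 21 = 3
The overall nim-sum is X = 3. A pile of size p has a winning move iff p XOR X < p (reduce it to p XOR X).
  8: 8 XOR 3 = 11 ≥ 8 — no move.
  30: 30 XOR 3 = 29 < 30 — winning move (to 29).
  21: 21 XOR 3 = 22 ≥ 21 — no move.
That gives 1 winning move.

1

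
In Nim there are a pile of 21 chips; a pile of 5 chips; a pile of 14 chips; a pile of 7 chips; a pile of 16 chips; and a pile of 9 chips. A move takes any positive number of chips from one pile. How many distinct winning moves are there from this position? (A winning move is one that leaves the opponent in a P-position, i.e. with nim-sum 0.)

Bitwise XOR of the heap sizes:
  10101  (21)
  00101  (5)
  01110  (14)
  00111  (7)
  10000  (16)
  01001  (9)
  -----
  00000  (0)
The nim-sum is already 0, so every move leaves a nonzero nim-sum — there are no winning moves.

0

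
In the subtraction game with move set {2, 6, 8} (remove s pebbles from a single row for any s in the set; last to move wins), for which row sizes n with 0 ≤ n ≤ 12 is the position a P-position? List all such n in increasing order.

0, 1, 4, 5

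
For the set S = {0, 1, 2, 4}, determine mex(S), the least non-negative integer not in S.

The values 0, 1, 2 are all present; 3 is the first non-negative integer missing from the set.

3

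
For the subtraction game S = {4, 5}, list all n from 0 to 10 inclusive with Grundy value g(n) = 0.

0, 1, 2, 3, 9, 10

Compute g(0), g(1), … for moves {4, 5}:
k:     0  1  2  3  4  5  6  7  8  9 10
g(k):  0  0  0  0  1  1  1  1  2  0  0
The P-positions (g = 0) in 0..10 are 0, 1, 2, 3, 9, 10.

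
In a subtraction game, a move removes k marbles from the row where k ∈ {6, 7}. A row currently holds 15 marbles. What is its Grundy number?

Grundy values for subtraction set {6, 7}:
k:     0  1  2  3  4  5  6  7  8  9 10 11 12 13 14 15
g(k):  0  0  0  0  0  0  1  1  1  1  1  1  2  0  0  0
So g(15) = 0.

0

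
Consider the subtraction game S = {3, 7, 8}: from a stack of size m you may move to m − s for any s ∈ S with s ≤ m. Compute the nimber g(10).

3

Build the Grundy sequence with g(k) = mex{g(k−s) : s ∈ {3, 7, 8}, s ≤ k}:
k:     0  1  2  3  4  5  6  7  8  9 10
g(k):  0  0  0  1  1  1  0  2  2  1  3
So g(10) = 3.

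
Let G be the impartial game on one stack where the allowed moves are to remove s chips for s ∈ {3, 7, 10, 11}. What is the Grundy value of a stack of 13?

2

Build the Grundy sequence with g(k) = mex{g(k−s) : s ∈ {3, 7, 10, 11}, s ≤ k}:
g(0) = mex{} = 0
g(1) = mex{} = 0
g(2) = mex{} = 0
g(3) = mex{0} = 1
g(4) = mex{0} = 1
g(5) = mex{0} = 1
g(6) = mex{1} = 0
g(7) = mex{0,1} = 2
g(8) = mex{0,1} = 2
g(9) = mex{0} = 1
g(10) = mex{0,1,2} = 3
g(11) = mex{0,1,2} = 3
g(12) = mex{0,1} = 2
g(13) = mex{0,1,3} = 2
So g(13) = 2.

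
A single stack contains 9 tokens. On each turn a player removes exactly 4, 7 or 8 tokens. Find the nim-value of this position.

2

Compute g(0), g(1), … for moves {4, 7, 8}:
g(0) = mex{} = 0
g(1) = mex{} = 0
g(2) = mex{} = 0
g(3) = mex{} = 0
g(4) = mex{0} = 1
g(5) = mex{0} = 1
g(6) = mex{0} = 1
g(7) = mex{0} = 1
g(8) = mex{0,1} = 2
g(9) = mex{0,1} = 2
So g(9) = 2.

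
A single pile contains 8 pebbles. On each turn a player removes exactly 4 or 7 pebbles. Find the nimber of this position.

Compute g(0), g(1), … for moves {4, 7}:
g(0) = mex{} = 0
g(1) = mex{} = 0
g(2) = mex{} = 0
g(3) = mex{} = 0
g(4) = mex{0} = 1
g(5) = mex{0} = 1
g(6) = mex{0} = 1
g(7) = mex{0} = 1
g(8) = mex{0,1} = 2
So g(8) = 2.

2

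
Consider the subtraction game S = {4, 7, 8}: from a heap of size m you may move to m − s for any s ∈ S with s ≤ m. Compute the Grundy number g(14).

0

Grundy values for subtraction set {4, 7, 8}:
g(0) = mex{} = 0
g(1) = mex{} = 0
g(2) = mex{} = 0
g(3) = mex{} = 0
g(4) = mex{0} = 1
g(5) = mex{0} = 1
g(6) = mex{0} = 1
g(7) = mex{0} = 1
g(8) = mex{0,1} = 2
g(9) = mex{0,1} = 2
g(10) = mex{0,1} = 2
g(11) = mex{0,1} = 2
g(12) = mex{1,2} = 0
g(13) = mex{1,2} = 0
g(14) = mex{1,2} = 0
So g(14) = 0.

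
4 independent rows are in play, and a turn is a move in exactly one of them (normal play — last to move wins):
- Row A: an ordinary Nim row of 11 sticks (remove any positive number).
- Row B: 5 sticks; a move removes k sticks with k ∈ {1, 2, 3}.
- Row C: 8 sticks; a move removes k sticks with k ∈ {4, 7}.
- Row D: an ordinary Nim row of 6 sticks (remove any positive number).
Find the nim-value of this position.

14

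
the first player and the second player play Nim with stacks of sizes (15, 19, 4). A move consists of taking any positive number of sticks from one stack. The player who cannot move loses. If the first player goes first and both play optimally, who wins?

In binary:
  01111  (15)
  10011  (19)
  00100  (4)
  -----
  11000  (24)
The nim-sum is 24 ≠ 0, so this is an N-position: the player to move can win; the first player has a winning move.

the first player wins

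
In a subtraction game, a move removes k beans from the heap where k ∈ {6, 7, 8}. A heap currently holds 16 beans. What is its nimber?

0

Build the Grundy sequence with g(k) = mex{g(k−s) : s ∈ {6, 7, 8}, s ≤ k}:
k:     0  1  2  3  4  5  6  7  8  9 10 11 12 13 14 15 16
g(k):  0  0  0  0  0  0  1  1  1  1  1  1  2  2  0  0  0
So g(16) = 0.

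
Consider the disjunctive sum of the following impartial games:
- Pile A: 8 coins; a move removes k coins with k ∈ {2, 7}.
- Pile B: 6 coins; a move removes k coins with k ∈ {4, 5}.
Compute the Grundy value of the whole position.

3

Grundy values for pile A (subtraction set {2, 7}):
g(0) = mex{} = 0
g(1) = mex{} = 0
g(2) = mex{0} = 1
g(3) = mex{0} = 1
g(4) = mex{1} = 0
g(5) = mex{1} = 0
g(6) = mex{0} = 1
g(7) = mex{0} = 1
g(8) = mex{0,1} = 2
So g(8) = 2.
For pile B, compute g(0), g(1), … with moves {4, 5}:
g(0) = mex{} = 0
g(1) = mex{} = 0
g(2) = mex{} = 0
g(3) = mex{} = 0
g(4) = mex{0} = 1
g(5) = mex{0} = 1
g(6) = mex{0} = 1
So g(6) = 1.
The value of a disjunctive sum is the nim-sum of the parts.
Combined value = 2 ⊕ 1 = 3.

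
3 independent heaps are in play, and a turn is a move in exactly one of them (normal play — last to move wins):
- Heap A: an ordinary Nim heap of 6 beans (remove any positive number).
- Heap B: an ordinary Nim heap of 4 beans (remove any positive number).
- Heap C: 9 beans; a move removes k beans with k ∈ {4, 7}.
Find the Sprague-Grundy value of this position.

Heap A is a plain Nim heap of size 6, so its Grundy value is 6.
Heap B is a plain Nim heap of size 4, so its Grundy value is 4.
Grundy values for heap C (subtraction set {4, 7}):
g(0) = mex{} = 0
g(1) = mex{} = 0
g(2) = mex{} = 0
g(3) = mex{} = 0
g(4) = mex{0} = 1
g(5) = mex{0} = 1
g(6) = mex{0} = 1
g(7) = mex{0} = 1
g(8) = mex{0,1} = 2
g(9) = mex{0,1} = 2
So g(9) = 2.
The value of a disjunctive sum is the nim-sum of the parts.
Combined value = 6 XOR 4 XOR 2 = 0.

0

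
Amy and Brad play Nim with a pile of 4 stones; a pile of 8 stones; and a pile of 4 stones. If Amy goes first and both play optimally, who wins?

Amy wins

Compute the nim-sum pairwise:
4 XOR 8 = 12
12 XOR 4 = 8
The nim-sum is 8 ≠ 0, so this is an N-position: the player to move can win; Amy has a winning move.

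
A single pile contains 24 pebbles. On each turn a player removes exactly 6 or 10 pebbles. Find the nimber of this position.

1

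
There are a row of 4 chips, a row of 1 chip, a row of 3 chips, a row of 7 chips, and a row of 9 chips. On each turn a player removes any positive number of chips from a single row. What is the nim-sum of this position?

8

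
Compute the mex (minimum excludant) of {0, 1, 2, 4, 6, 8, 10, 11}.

3

The values 0, 1, 2 are all present; 3 is the first non-negative integer missing from the set.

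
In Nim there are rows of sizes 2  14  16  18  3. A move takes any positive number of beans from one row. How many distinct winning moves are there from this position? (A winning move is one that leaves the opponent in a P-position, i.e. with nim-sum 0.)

Compute the nim-sum pairwise:
2 ^ 14 = 12
12 ^ 16 = 28
28 ^ 18 = 14
14 ^ 3 = 13
The overall nim-sum is X = 13. A row of size p has a winning move iff p XOR X < p (reduce it to p XOR X).
  2: 2 XOR 13 = 15 ≥ 2 — no move.
  14: 14 XOR 13 = 3 < 14 — winning move (to 3).
  16: 16 XOR 13 = 29 ≥ 16 — no move.
  18: 18 XOR 13 = 31 ≥ 18 — no move.
  3: 3 XOR 13 = 14 ≥ 3 — no move.
That gives 1 winning move.

1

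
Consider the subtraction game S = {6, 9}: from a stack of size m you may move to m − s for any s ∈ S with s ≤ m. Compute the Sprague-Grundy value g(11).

1

Build the Grundy sequence with g(k) = mex{g(k−s) : s ∈ {6, 9}, s ≤ k}:
k:     0  1  2  3  4  5  6  7  8  9 10 11
g(k):  0  0  0  0  0  0  1  1  1  1  1  1
So g(11) = 1.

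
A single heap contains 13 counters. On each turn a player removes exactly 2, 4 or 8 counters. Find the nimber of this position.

Compute g(0), g(1), … for moves {2, 4, 8}:
g(0) = mex{} = 0
g(1) = mex{} = 0
g(2) = mex{0} = 1
g(3) = mex{0} = 1
g(4) = mex{0,1} = 2
g(5) = mex{0,1} = 2
g(6) = mex{1,2} = 0
g(7) = mex{1,2} = 0
g(8) = mex{0,2} = 1
g(9) = mex{0,2} = 1
g(10) = mex{0,1} = 2
g(11) = mex{0,1} = 2
g(12) = mex{1,2} = 0
g(13) = mex{1,2} = 0
So g(13) = 0.

0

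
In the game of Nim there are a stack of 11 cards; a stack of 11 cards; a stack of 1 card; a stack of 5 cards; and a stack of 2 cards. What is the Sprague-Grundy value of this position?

Write each in binary and XOR column by column:
  1011  (11)
  1011  (11)
  0001  (1)
  0101  (5)
  0010  (2)
  ----
  0110  (6)

6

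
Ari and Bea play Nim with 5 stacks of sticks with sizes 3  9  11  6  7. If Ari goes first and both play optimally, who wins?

Nim-sum: 3 ⊕ 9 ⊕ 11 ⊕ 6 ⊕ 7 = 0.
The nim-sum is 0, so this is a P-position: the player to move is in a losing position under optimal play; Ari is about to move from it and so loses — Bea wins.

Bea wins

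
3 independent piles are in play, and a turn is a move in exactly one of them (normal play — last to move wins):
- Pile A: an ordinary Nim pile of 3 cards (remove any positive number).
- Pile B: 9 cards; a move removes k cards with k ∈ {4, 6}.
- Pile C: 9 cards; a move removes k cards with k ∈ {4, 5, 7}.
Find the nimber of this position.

Pile A is a plain Nim pile of size 3, so its Grundy value is 3.
For pile B, compute g(0), g(1), … with moves {4, 6}:
k:     0  1  2  3  4  5  6  7  8  9
g(k):  0  0  0  0  1  1  1  1  2  2
So g(9) = 2.
Build the Grundy sequence for pile C with g(k) = mex{g(k−s) : s ∈ {4, 5, 7}, s ≤ k}:
k:     0  1  2  3  4  5  6  7  8  9
g(k):  0  0  0  0  1  1  1  1  2  2
So g(9) = 2.
The value of a disjunctive sum is the nim-sum of the parts.
Combined value = 3 ⊕ 2 ⊕ 2 = 3.

3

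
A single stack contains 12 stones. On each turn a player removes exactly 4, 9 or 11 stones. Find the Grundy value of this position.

1

Compute g(0), g(1), … for moves {4, 9, 11}:
k:     0  1  2  3  4  5  6  7  8  9 10 11 12
g(k):  0  0  0  0  1  1  1  1  0  2  2  2  1
So g(12) = 1.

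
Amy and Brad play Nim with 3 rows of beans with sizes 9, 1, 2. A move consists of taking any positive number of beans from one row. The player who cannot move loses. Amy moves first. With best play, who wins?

Compute the nim-sum pairwise:
9 ^ 1 = 8
8 ^ 2 = 10
The nim-sum is 10 ≠ 0, so this is an N-position: the player to move can win; Amy has a winning move.

Amy wins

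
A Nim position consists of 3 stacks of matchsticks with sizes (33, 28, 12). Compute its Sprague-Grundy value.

49

Bitwise XOR of the heap sizes:
  100001  (33)
  011100  (28)
  001100  (12)
  ------
  110001  (49)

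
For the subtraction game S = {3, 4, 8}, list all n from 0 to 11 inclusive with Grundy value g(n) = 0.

0, 1, 2, 7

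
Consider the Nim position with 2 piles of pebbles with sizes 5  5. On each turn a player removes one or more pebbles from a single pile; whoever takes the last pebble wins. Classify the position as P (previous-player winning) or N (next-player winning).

Nim-sum: 5 ^ 5 = 0.
The nim-sum is 0, so this is a P-position: the player to move is in a losing position under optimal play.

P-position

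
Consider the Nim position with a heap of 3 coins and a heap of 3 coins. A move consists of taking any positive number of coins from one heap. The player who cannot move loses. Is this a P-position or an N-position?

P-position

Compute the nim-sum pairwise:
3 ⊕ 3 = 0
The nim-sum is 0, so this is a P-position: the player to move is in a losing position under optimal play.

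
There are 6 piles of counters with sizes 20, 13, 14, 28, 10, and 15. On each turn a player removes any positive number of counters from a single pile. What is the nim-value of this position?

14

Nim-sum: 20 ^ 13 ^ 14 ^ 28 ^ 10 ^ 15 = 14.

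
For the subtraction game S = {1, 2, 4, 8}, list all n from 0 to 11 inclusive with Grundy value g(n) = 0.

0, 3, 6, 9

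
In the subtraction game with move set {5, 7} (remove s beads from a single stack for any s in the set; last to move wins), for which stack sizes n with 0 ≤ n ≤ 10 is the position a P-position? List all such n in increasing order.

0, 1, 2, 3, 4

Compute g(0), g(1), … for moves {5, 7}:
k:     0  1  2  3  4  5  6  7  8  9 10
g(k):  0  0  0  0  0  1  1  1  1  1  2
The P-positions (g = 0) in 0..10 are 0, 1, 2, 3, 4.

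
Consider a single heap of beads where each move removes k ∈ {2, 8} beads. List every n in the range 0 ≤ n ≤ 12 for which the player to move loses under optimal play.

0, 1, 4, 5, 10, 11

Grundy values for subtraction set {2, 8}:
k:     0  1  2  3  4  5  6  7  8  9 10 11 12
g(k):  0  0  1  1  0  0  1  1  2  2  0  0  1
The P-positions (g = 0) in 0..12 are 0, 1, 4, 5, 10, 11.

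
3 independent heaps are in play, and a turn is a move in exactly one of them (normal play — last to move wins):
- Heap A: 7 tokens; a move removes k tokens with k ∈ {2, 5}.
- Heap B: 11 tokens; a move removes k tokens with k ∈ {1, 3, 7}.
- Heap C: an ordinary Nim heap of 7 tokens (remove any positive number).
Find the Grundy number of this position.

Grundy values for heap A (subtraction set {2, 5}):
k:     0  1  2  3  4  5  6  7
g(k):  0  0  1  1  0  2  1  0
So g(7) = 0.
Grundy values for heap B (subtraction set {1, 3, 7}):
k:     0  1  2  3  4  5  6  7  8  9 10 11
g(k):  0  1  0  1  0  1  0  1  0  1  0  1
So g(11) = 1.
Heap C is a plain Nim heap of size 7, so its Grundy value is 7.
The value of a disjunctive sum is the nim-sum of the parts.
Combined value = 0 XOR 1 XOR 7 = 6.

6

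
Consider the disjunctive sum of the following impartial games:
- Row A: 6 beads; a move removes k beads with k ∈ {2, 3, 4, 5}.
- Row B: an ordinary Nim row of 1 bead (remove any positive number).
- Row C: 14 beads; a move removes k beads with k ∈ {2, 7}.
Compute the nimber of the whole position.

2

Build the Grundy sequence for row A with g(k) = mex{g(k−s) : s ∈ {2, 3, 4, 5}, s ≤ k}:
k:     0  1  2  3  4  5  6
g(k):  0  0  1  1  2  2  3
So g(6) = 3.
Row B is a plain Nim row of size 1, so its Grundy value is 1.
Build the Grundy sequence for row C with g(k) = mex{g(k−s) : s ∈ {2, 7}, s ≤ k}:
g(0) = mex{} = 0
g(1) = mex{} = 0
g(2) = mex{0} = 1
g(3) = mex{0} = 1
g(4) = mex{1} = 0
g(5) = mex{1} = 0
g(6) = mex{0} = 1
g(7) = mex{0} = 1
g(8) = mex{0,1} = 2
g(9) = mex{1} = 0
g(10) = mex{1,2} = 0
g(11) = mex{0} = 1
g(12) = mex{0} = 1
g(13) = mex{1} = 0
g(14) = mex{1} = 0
So g(14) = 0.
The value of a disjunctive sum is the nim-sum of the parts.
Combined value = 3 XOR 1 XOR 0 = 2.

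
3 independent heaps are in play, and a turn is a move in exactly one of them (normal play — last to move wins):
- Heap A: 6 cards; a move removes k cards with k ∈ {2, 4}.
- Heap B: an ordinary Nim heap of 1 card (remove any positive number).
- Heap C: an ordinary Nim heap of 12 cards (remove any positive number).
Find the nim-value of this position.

Build the Grundy sequence for heap A with g(k) = mex{g(k−s) : s ∈ {2, 4}, s ≤ k}:
g(0) = mex{} = 0
g(1) = mex{} = 0
g(2) = mex{0} = 1
g(3) = mex{0} = 1
g(4) = mex{0,1} = 2
g(5) = mex{0,1} = 2
g(6) = mex{1,2} = 0
So g(6) = 0.
Heap B is a plain Nim heap of size 1, so its Grundy value is 1.
Heap C is a plain Nim heap of size 12, so its Grundy value is 12.
By the Sprague-Grundy theorem, the Grundy value of a sum of independent games is the XOR of the component values.
Combined value = 0 ⊕ 1 ⊕ 12 = 13.

13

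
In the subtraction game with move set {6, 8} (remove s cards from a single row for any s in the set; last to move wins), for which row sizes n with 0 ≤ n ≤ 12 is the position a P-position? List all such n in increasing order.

Grundy values for subtraction set {6, 8}:
k:     0  1  2  3  4  5  6  7  8  9 10 11 12
g(k):  0  0  0  0  0  0  1  1  1  1  1  1  2
The P-positions (g = 0) in 0..12 are 0, 1, 2, 3, 4, 5.

0, 1, 2, 3, 4, 5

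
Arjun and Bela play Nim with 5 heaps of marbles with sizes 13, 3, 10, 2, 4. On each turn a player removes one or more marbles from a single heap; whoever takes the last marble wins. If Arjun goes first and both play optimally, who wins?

Compute the nim-sum pairwise:
13 ⊕ 3 = 14
14 ⊕ 10 = 4
4 ⊕ 2 = 6
6 ⊕ 4 = 2
The nim-sum is 2 ≠ 0, so this is an N-position: the player to move can win; Arjun has a winning move.

Arjun wins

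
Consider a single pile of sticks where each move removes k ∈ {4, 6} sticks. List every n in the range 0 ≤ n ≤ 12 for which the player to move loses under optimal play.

0, 1, 2, 3, 10, 11, 12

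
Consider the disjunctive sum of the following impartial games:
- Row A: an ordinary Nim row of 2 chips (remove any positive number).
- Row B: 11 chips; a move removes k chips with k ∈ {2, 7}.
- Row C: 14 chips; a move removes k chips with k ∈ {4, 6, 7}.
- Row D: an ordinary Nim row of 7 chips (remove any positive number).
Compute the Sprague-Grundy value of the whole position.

4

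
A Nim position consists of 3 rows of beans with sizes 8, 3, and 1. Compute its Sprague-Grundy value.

10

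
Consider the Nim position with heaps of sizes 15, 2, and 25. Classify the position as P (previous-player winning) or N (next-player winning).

N-position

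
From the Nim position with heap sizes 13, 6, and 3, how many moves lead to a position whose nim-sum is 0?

Nim-sum: 13 XOR 6 XOR 3 = 8.
The overall nim-sum is X = 8. A heap of size p has a winning move iff p XOR X < p (reduce it to p XOR X).
  13: 13 XOR 8 = 5 < 13 — winning move (to 5).
  6: 6 XOR 8 = 14 ≥ 6 — no move.
  3: 3 XOR 8 = 11 ≥ 3 — no move.
That gives 1 winning move.

1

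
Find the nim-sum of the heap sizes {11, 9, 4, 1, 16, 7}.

16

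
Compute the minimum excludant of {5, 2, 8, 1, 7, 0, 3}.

4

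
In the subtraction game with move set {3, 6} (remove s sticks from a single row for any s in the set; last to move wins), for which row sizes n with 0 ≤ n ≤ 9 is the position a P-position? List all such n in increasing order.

Compute g(0), g(1), … for moves {3, 6}:
k:     0  1  2  3  4  5  6  7  8  9
g(k):  0  0  0  1  1  1  2  2  2  0
The P-positions (g = 0) in 0..9 are 0, 1, 2, 9.

0, 1, 2, 9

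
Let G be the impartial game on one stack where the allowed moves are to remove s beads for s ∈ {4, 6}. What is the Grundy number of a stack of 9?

2

Build the Grundy sequence with g(k) = mex{g(k−s) : s ∈ {4, 6}, s ≤ k}:
g(0) = mex{} = 0
g(1) = mex{} = 0
g(2) = mex{} = 0
g(3) = mex{} = 0
g(4) = mex{0} = 1
g(5) = mex{0} = 1
g(6) = mex{0} = 1
g(7) = mex{0} = 1
g(8) = mex{0,1} = 2
g(9) = mex{0,1} = 2
So g(9) = 2.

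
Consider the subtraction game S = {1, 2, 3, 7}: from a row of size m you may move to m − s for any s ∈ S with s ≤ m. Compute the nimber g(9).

Compute g(0), g(1), … for moves {1, 2, 3, 7}:
g(0) = mex{} = 0
g(1) = mex{0} = 1
g(2) = mex{0,1} = 2
g(3) = mex{0,1,2} = 3
g(4) = mex{1,2,3} = 0
g(5) = mex{0,2,3} = 1
g(6) = mex{0,1,3} = 2
g(7) = mex{0,1,2} = 3
g(8) = mex{1,2,3} = 0
g(9) = mex{0,2,3} = 1
So g(9) = 1.

1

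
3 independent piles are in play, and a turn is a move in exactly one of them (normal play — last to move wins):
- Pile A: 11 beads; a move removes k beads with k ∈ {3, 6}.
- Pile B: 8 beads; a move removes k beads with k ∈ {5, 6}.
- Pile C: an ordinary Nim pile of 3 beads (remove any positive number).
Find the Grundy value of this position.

Grundy values for pile A (subtraction set {3, 6}):
g(0) = mex{} = 0
g(1) = mex{} = 0
g(2) = mex{} = 0
g(3) = mex{0} = 1
g(4) = mex{0} = 1
g(5) = mex{0} = 1
g(6) = mex{0,1} = 2
g(7) = mex{0,1} = 2
g(8) = mex{0,1} = 2
g(9) = mex{1,2} = 0
g(10) = mex{1,2} = 0
g(11) = mex{1,2} = 0
So g(11) = 0.
For pile B, compute g(0), g(1), … with moves {5, 6}:
g(0) = mex{} = 0
g(1) = mex{} = 0
g(2) = mex{} = 0
g(3) = mex{} = 0
g(4) = mex{} = 0
g(5) = mex{0} = 1
g(6) = mex{0} = 1
g(7) = mex{0} = 1
g(8) = mex{0} = 1
So g(8) = 1.
Pile C is a plain Nim pile of size 3, so its Grundy value is 3.
By the Sprague-Grundy theorem, the Grundy value of a sum of independent games is the XOR of the component values.
Combined value = 0 ⊕ 1 ⊕ 3 = 2.

2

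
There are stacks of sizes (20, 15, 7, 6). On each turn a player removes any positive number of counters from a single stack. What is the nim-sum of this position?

26

Compute the nim-sum pairwise:
20 ⊕ 15 = 27
27 ⊕ 7 = 28
28 ⊕ 6 = 26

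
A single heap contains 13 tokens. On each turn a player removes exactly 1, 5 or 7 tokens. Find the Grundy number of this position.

Build the Grundy sequence with g(k) = mex{g(k−s) : s ∈ {1, 5, 7}, s ≤ k}:
g(0) = mex{} = 0
g(1) = mex{0} = 1
g(2) = mex{1} = 0
g(3) = mex{0} = 1
g(4) = mex{1} = 0
g(5) = mex{0} = 1
g(6) = mex{1} = 0
g(7) = mex{0} = 1
g(8) = mex{1} = 0
g(9) = mex{0} = 1
g(10) = mex{1} = 0
g(11) = mex{0} = 1
g(12) = mex{1} = 0
g(13) = mex{0} = 1
So g(13) = 1.

1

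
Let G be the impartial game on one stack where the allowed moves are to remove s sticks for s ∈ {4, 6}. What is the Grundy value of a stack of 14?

Build the Grundy sequence with g(k) = mex{g(k−s) : s ∈ {4, 6}, s ≤ k}:
g(0) = mex{} = 0
g(1) = mex{} = 0
g(2) = mex{} = 0
g(3) = mex{} = 0
g(4) = mex{0} = 1
g(5) = mex{0} = 1
g(6) = mex{0} = 1
g(7) = mex{0} = 1
g(8) = mex{0,1} = 2
g(9) = mex{0,1} = 2
g(10) = mex{1} = 0
g(11) = mex{1} = 0
g(12) = mex{1,2} = 0
g(13) = mex{1,2} = 0
g(14) = mex{0,2} = 1
So g(14) = 1.

1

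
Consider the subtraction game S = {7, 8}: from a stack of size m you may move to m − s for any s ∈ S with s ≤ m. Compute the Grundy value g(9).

Compute g(0), g(1), … for moves {7, 8}:
g(0) = mex{} = 0
g(1) = mex{} = 0
g(2) = mex{} = 0
g(3) = mex{} = 0
g(4) = mex{} = 0
g(5) = mex{} = 0
g(6) = mex{} = 0
g(7) = mex{0} = 1
g(8) = mex{0} = 1
g(9) = mex{0} = 1
So g(9) = 1.

1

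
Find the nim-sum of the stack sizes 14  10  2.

Bitwise XOR of the heap sizes:
  1110  (14)
  1010  (10)
  0010  (2)
  ----
  0110  (6)

6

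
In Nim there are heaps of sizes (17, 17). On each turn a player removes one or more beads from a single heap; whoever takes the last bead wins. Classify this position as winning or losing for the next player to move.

Nim-sum: 17 XOR 17 = 0.
The nim-sum is 0, so this is a P-position: the player to move is in a losing position under optimal play.

Losing position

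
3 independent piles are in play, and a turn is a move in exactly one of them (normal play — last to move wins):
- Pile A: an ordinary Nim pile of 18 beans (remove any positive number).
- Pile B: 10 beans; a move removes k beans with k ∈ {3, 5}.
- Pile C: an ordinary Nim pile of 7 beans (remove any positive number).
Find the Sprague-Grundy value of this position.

21

Pile A is a plain Nim pile of size 18, so its Grundy value is 18.
Build the Grundy sequence for pile B with g(k) = mex{g(k−s) : s ∈ {3, 5}, s ≤ k}:
k:     0  1  2  3  4  5  6  7  8  9 10
g(k):  0  0  0  1  1  1  2  2  0  0  0
So g(10) = 0.
Pile C is a plain Nim pile of size 7, so its Grundy value is 7.
By the Sprague-Grundy theorem, the Grundy value of a sum of independent games is the XOR of the component values.
Combined value = 18 XOR 0 XOR 7 = 21.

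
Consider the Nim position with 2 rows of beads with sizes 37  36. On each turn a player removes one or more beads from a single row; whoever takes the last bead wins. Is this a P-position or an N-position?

N-position

Bitwise XOR of the heap sizes:
  100101  (37)
  100100  (36)
  ------
  000001  (1)
The nim-sum is 1 ≠ 0, so this is an N-position: the player to move can win.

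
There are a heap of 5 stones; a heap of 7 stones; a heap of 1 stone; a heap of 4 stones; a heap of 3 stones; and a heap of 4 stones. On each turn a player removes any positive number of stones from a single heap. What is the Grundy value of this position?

Compute the nim-sum pairwise:
5 XOR 7 = 2
2 XOR 1 = 3
3 XOR 4 = 7
7 XOR 3 = 4
4 XOR 4 = 0

0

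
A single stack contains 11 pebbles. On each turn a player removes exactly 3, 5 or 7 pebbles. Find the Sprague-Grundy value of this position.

0

Grundy values for subtraction set {3, 5, 7}:
g(0) = mex{} = 0
g(1) = mex{} = 0
g(2) = mex{} = 0
g(3) = mex{0} = 1
g(4) = mex{0} = 1
g(5) = mex{0} = 1
g(6) = mex{0,1} = 2
g(7) = mex{0,1} = 2
g(8) = mex{0,1} = 2
g(9) = mex{0,1,2} = 3
g(10) = mex{1,2} = 0
g(11) = mex{1,2} = 0
So g(11) = 0.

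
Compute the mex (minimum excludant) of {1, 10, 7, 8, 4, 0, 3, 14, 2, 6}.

5

The values 0, 1, 2, 3, 4 are all present; 5 is the first non-negative integer missing from the set.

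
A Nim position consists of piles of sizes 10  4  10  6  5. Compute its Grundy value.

Nim-sum: 10 ⊕ 4 ⊕ 10 ⊕ 6 ⊕ 5 = 7.

7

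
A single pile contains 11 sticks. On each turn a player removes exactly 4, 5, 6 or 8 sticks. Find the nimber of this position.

2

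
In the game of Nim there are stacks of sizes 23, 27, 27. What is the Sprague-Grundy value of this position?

Nim-sum: 23 ⊕ 27 ⊕ 27 = 23.

23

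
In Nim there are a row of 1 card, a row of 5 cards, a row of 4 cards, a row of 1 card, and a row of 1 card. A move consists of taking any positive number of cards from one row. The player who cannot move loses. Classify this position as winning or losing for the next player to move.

Compute the nim-sum pairwise:
1 XOR 5 = 4
4 XOR 4 = 0
0 XOR 1 = 1
1 XOR 1 = 0
The nim-sum is 0, so this is a P-position: the player to move is in a losing position under optimal play.

Losing position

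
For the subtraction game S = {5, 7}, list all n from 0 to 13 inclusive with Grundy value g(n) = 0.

Compute g(0), g(1), … for moves {5, 7}:
g(0) = mex{} = 0
g(1) = mex{} = 0
g(2) = mex{} = 0
g(3) = mex{} = 0
g(4) = mex{} = 0
g(5) = mex{0} = 1
g(6) = mex{0} = 1
g(7) = mex{0} = 1
g(8) = mex{0} = 1
g(9) = mex{0} = 1
g(10) = mex{0,1} = 2
g(11) = mex{0,1} = 2
g(12) = mex{1} = 0
g(13) = mex{1} = 0
The P-positions (g = 0) in 0..13 are 0, 1, 2, 3, 4, 12, 13.

0, 1, 2, 3, 4, 12, 13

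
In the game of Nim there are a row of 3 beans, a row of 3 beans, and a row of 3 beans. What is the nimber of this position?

3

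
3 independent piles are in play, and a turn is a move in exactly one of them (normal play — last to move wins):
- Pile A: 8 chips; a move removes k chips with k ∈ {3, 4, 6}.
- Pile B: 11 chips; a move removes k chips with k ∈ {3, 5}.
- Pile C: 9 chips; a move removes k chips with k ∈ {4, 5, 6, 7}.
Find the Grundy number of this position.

1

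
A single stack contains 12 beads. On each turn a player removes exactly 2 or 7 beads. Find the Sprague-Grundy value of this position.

1

Compute g(0), g(1), … for moves {2, 7}:
k:     0  1  2  3  4  5  6  7  8  9 10 11 12
g(k):  0  0  1  1  0  0  1  1  2  0  0  1  1
So g(12) = 1.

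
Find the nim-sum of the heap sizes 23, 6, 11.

26

In binary:
  10111  (23)
  00110  (6)
  01011  (11)
  -----
  11010  (26)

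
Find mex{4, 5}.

0

0 is not in the set, so the mex is 0.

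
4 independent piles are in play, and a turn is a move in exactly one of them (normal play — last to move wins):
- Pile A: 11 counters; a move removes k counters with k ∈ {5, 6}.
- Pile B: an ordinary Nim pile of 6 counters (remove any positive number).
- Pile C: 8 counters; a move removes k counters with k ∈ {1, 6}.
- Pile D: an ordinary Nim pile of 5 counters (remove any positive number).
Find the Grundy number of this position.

Grundy values for pile A (subtraction set {5, 6}):
k:     0  1  2  3  4  5  6  7  8  9 10 11
g(k):  0  0  0  0  0  1  1  1  1  1  2  0
So g(11) = 0.
Pile B is a plain Nim pile of size 6, so its Grundy value is 6.
Grundy values for pile C (subtraction set {1, 6}):
g(0) = mex{} = 0
g(1) = mex{0} = 1
g(2) = mex{1} = 0
g(3) = mex{0} = 1
g(4) = mex{1} = 0
g(5) = mex{0} = 1
g(6) = mex{0,1} = 2
g(7) = mex{1,2} = 0
g(8) = mex{0} = 1
So g(8) = 1.
Pile D is a plain Nim pile of size 5, so its Grundy value is 5.
The value of a disjunctive sum is the nim-sum of the parts.
Combined value = 0 XOR 6 XOR 1 XOR 5 = 2.

2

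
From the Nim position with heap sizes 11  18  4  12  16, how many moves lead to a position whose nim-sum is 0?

1

Nim-sum: 11 ^ 18 ^ 4 ^ 12 ^ 16 = 1.
The overall nim-sum is X = 1. A heap of size p has a winning move iff p XOR X < p (reduce it to p XOR X).
  11: 11 XOR 1 = 10 < 11 — winning move (to 10).
  18: 18 XOR 1 = 19 ≥ 18 — no move.
  4: 4 XOR 1 = 5 ≥ 4 — no move.
  12: 12 XOR 1 = 13 ≥ 12 — no move.
  16: 16 XOR 1 = 17 ≥ 16 — no move.
That gives 1 winning move.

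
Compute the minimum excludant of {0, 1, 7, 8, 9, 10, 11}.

The values 0, 1 are all present; 2 is the first non-negative integer missing from the set.

2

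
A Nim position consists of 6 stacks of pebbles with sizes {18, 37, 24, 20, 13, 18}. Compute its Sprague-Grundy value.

Nim-sum: 18 ^ 37 ^ 24 ^ 20 ^ 13 ^ 18 = 36.

36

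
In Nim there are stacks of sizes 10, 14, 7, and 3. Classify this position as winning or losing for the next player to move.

Losing position

Nim-sum: 10 XOR 14 XOR 7 XOR 3 = 0.
The nim-sum is 0, so this is a P-position: the player to move is in a losing position under optimal play.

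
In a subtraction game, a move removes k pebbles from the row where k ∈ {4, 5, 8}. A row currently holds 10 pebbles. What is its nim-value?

Grundy values for subtraction set {4, 5, 8}:
k:     0  1  2  3  4  5  6  7  8  9 10
g(k):  0  0  0  0  1  1  1  1  2  2  2
So g(10) = 2.

2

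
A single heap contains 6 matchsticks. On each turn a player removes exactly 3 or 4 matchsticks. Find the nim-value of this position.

2

Compute g(0), g(1), … for moves {3, 4}:
g(0) = mex{} = 0
g(1) = mex{} = 0
g(2) = mex{} = 0
g(3) = mex{0} = 1
g(4) = mex{0} = 1
g(5) = mex{0} = 1
g(6) = mex{0,1} = 2
So g(6) = 2.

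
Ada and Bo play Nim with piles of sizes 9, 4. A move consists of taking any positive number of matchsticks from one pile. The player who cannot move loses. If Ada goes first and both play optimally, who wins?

Bitwise XOR of the heap sizes:
  1001  (9)
  0100  (4)
  ----
  1101  (13)
The nim-sum is 13 ≠ 0, so this is an N-position: the player to move can win; Ada has a winning move.

Ada wins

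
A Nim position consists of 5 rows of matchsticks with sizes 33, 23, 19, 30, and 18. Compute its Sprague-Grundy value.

Compute the nim-sum pairwise:
33 ⊕ 23 = 54
54 ⊕ 19 = 37
37 ⊕ 30 = 59
59 ⊕ 18 = 41

41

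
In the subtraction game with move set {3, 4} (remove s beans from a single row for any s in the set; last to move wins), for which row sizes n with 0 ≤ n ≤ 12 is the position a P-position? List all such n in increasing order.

0, 1, 2, 7, 8, 9

Compute g(0), g(1), … for moves {3, 4}:
k:     0  1  2  3  4  5  6  7  8  9 10 11 12
g(k):  0  0  0  1  1  1  2  0  0  0  1  1  1
The P-positions (g = 0) in 0..12 are 0, 1, 2, 7, 8, 9.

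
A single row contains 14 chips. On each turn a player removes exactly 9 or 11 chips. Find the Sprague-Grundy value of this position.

Build the Grundy sequence with g(k) = mex{g(k−s) : s ∈ {9, 11}, s ≤ k}:
g(0) = mex{} = 0
g(1) = mex{} = 0
g(2) = mex{} = 0
g(3) = mex{} = 0
g(4) = mex{} = 0
g(5) = mex{} = 0
g(6) = mex{} = 0
g(7) = mex{} = 0
g(8) = mex{} = 0
g(9) = mex{0} = 1
g(10) = mex{0} = 1
g(11) = mex{0} = 1
g(12) = mex{0} = 1
g(13) = mex{0} = 1
g(14) = mex{0} = 1
So g(14) = 1.

1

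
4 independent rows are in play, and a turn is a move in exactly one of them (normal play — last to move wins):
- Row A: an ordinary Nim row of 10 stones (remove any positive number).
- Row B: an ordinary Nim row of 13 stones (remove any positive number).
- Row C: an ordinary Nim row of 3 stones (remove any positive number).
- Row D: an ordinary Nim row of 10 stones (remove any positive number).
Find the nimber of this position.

Row A is a plain Nim row of size 10, so its Grundy value is 10.
Row B is a plain Nim row of size 13, so its Grundy value is 13.
Row C is a plain Nim row of size 3, so its Grundy value is 3.
Row D is a plain Nim row of size 10, so its Grundy value is 10.
By the Sprague-Grundy theorem, the Grundy value of a sum of independent games is the XOR of the component values.
Combined value = 10 ⊕ 13 ⊕ 3 ⊕ 10 = 14.

14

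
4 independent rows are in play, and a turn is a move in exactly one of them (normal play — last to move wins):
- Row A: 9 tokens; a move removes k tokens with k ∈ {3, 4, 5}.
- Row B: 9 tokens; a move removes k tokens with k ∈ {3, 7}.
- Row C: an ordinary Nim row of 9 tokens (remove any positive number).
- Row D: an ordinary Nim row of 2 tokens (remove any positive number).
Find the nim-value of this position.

10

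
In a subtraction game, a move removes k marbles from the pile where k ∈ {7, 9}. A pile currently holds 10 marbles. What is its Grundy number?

Compute g(0), g(1), … for moves {7, 9}:
k:     0  1  2  3  4  5  6  7  8  9 10
g(k):  0  0  0  0  0  0  0  1  1  1  1
So g(10) = 1.

1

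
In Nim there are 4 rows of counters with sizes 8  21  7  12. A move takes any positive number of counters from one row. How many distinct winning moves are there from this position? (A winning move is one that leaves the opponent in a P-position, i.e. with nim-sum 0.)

1

Compute the nim-sum pairwise:
8 ^ 21 = 29
29 ^ 7 = 26
26 ^ 12 = 22
The overall nim-sum is X = 22. A row of size p has a winning move iff p XOR X < p (reduce it to p XOR X).
  8: 8 XOR 22 = 30 ≥ 8 — no move.
  21: 21 XOR 22 = 3 < 21 — winning move (to 3).
  7: 7 XOR 22 = 17 ≥ 7 — no move.
  12: 12 XOR 22 = 26 ≥ 12 — no move.
That gives 1 winning move.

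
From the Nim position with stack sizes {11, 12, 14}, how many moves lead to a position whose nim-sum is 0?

3

Nim-sum: 11 ⊕ 12 ⊕ 14 = 9.
The overall nim-sum is X = 9. A stack of size p has a winning move iff p XOR X < p (reduce it to p XOR X).
  11: 11 XOR 9 = 2 < 11 — winning move (to 2).
  12: 12 XOR 9 = 5 < 12 — winning move (to 5).
  14: 14 XOR 9 = 7 < 14 — winning move (to 7).
That gives 3 winning moves.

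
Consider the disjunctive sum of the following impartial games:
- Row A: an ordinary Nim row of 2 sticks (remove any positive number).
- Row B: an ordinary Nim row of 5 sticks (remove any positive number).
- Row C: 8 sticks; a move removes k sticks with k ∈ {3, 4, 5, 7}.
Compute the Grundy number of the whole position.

5

Row A is a plain Nim row of size 2, so its Grundy value is 2.
Row B is a plain Nim row of size 5, so its Grundy value is 5.
Build the Grundy sequence for row C with g(k) = mex{g(k−s) : s ∈ {3, 4, 5, 7}, s ≤ k}:
k:     0  1  2  3  4  5  6  7  8
g(k):  0  0  0  1  1  1  2  2  2
So g(8) = 2.
The value of a disjunctive sum is the nim-sum of the parts.
Combined value = 2 XOR 5 XOR 2 = 5.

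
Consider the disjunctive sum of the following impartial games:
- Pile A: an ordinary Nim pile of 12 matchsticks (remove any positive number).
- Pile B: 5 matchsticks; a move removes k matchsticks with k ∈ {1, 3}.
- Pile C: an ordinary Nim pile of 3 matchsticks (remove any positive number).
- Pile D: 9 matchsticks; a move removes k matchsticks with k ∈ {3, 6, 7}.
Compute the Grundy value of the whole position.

13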